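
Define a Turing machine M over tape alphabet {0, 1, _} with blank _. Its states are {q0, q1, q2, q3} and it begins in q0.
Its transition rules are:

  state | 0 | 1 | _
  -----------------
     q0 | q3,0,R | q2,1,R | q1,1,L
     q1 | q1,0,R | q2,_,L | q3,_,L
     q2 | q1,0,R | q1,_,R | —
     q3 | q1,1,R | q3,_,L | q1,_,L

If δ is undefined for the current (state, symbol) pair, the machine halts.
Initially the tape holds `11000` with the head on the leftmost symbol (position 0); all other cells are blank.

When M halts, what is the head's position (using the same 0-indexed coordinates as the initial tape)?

state=q0 head=0 tape=_[1]1000_   (q0,1)→(q2,1,R)
state=q2 head=1 tape=_1[1]000_   (q2,1)→(q1,_,R)
state=q1 head=2 tape=_1_[0]00_   (q1,0)→(q1,0,R)
state=q1 head=3 tape=_1_0[0]0_   (q1,0)→(q1,0,R)
state=q1 head=4 tape=_1_00[0]_   (q1,0)→(q1,0,R)
state=q1 head=5 tape=_1_000[_]   (q1,_)→(q3,_,L)
state=q3 head=4 tape=_1_00[0]_   (q3,0)→(q1,1,R)
state=q1 head=5 tape=_1_001[_]   (q1,_)→(q3,_,L)
state=q3 head=4 tape=_1_00[1]_   (q3,1)→(q3,_,L)
state=q3 head=3 tape=_1_0[0]__   (q3,0)→(q1,1,R)
state=q1 head=4 tape=_1_01[_]_   (q1,_)→(q3,_,L)
state=q3 head=3 tape=_1_0[1]__   (q3,1)→(q3,_,L)
state=q3 head=2 tape=_1_[0]___   (q3,0)→(q1,1,R)
state=q1 head=3 tape=_1_1[_]__   (q1,_)→(q3,_,L)
state=q3 head=2 tape=_1_[1]___   (q3,1)→(q3,_,L)
state=q3 head=1 tape=_1[_]____   (q3,_)→(q1,_,L)
state=q1 head=0 tape=_[1]_____   (q1,1)→(q2,_,L)
state=q2 head=-1 tape=[_]______
At halt the head is at cell -1.

-1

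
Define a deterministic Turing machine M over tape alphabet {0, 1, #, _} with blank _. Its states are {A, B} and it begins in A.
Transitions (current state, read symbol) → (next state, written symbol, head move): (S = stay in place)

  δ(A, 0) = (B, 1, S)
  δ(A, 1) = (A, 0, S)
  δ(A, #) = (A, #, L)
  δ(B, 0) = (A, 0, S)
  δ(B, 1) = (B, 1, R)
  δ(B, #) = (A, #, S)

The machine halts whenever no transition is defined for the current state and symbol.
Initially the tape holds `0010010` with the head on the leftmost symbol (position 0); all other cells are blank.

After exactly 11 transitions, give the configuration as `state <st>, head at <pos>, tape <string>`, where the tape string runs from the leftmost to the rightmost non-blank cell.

state B, head at 4, tape 1111110

state=A head=0 tape=[0]010010   (A,0)→(B,1,S)
state=B head=0 tape=[1]010010   (B,1)→(B,1,R)
state=B head=1 tape=1[0]10010   (B,0)→(A,0,S)
state=A head=1 tape=1[0]10010   (A,0)→(B,1,S)
state=B head=1 tape=1[1]10010   (B,1)→(B,1,R)
state=B head=2 tape=11[1]0010   (B,1)→(B,1,R)
state=B head=3 tape=111[0]010   (B,0)→(A,0,S)
state=A head=3 tape=111[0]010   (A,0)→(B,1,S)
state=B head=3 tape=111[1]010   (B,1)→(B,1,R)
state=B head=4 tape=1111[0]10   (B,0)→(A,0,S)
state=A head=4 tape=1111[0]10   (A,0)→(B,1,S)
state=B head=4 tape=1111[1]10
After 11 steps: state B, head at 4, tape 1111110.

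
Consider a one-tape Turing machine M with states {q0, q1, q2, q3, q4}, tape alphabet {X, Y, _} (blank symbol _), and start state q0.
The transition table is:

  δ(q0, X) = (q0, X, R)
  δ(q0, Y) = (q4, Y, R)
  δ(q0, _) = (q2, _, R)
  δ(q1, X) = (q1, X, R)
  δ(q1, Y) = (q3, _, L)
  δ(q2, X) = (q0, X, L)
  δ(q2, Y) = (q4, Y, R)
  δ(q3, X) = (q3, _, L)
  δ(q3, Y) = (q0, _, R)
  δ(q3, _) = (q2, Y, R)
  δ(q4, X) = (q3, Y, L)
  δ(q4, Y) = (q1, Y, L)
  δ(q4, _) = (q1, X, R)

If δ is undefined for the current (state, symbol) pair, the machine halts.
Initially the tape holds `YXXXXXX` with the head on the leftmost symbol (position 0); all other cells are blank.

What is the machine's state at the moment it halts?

q0 | [Y]XXXXXX__   read Y → write Y, move R, go to q4
q4 | Y[X]XXXXX__   read X → write Y, move L, go to q3
q3 | [Y]YXXXXX__   read Y → write _, move R, go to q0
q0 | _[Y]XXXXX__   read Y → write Y, move R, go to q4
q4 | _Y[X]XXXX__   read X → write Y, move L, go to q3
q3 | _[Y]YXXXX__   read Y → write _, move R, go to q0
q0 | __[Y]XXXX__   read Y → write Y, move R, go to q4
q4 | __Y[X]XXX__   read X → write Y, move L, go to q3
q3 | __[Y]YXXX__   read Y → write _, move R, go to q0
q0 | ___[Y]XXX__   read Y → write Y, move R, go to q4
q4 | ___Y[X]XX__   read X → write Y, move L, go to q3
q3 | ___[Y]YXX__   read Y → write _, move R, go to q0
q0 | ____[Y]XX__   read Y → write Y, move R, go to q4
q4 | ____Y[X]X__   read X → write Y, move L, go to q3
q3 | ____[Y]YX__   read Y → write _, move R, go to q0
q0 | _____[Y]X__   read Y → write Y, move R, go to q4
q4 | _____Y[X]__   read X → write Y, move L, go to q3
q3 | _____[Y]Y__   read Y → write _, move R, go to q0
q0 | ______[Y]__   read Y → write Y, move R, go to q4
q4 | ______Y[_]_   read _ → write X, move R, go to q1
q1 | ______YX[_]
No transition is defined for (q1, _); M halts in state q1.

q1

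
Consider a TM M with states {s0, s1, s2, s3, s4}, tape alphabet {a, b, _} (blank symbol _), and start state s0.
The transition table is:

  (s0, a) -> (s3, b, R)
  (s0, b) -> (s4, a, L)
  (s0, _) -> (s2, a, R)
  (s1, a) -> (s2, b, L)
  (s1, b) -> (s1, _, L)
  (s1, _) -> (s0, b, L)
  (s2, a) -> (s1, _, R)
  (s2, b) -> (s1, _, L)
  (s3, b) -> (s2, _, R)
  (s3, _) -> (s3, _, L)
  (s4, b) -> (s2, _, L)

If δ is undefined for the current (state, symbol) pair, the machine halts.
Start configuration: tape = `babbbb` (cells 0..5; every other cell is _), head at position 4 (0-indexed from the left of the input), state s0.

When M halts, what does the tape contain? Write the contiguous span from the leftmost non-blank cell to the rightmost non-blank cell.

b__b__ab

state=s0 head=4 tape=___babb[b]b   (s0,b)→(s4,a,L)
state=s4 head=3 tape=___bab[b]ab   (s4,b)→(s2,_,L)
state=s2 head=2 tape=___ba[b]_ab   (s2,b)→(s1,_,L)
state=s1 head=1 tape=___b[a]__ab   (s1,a)→(s2,b,L)
state=s2 head=0 tape=___[b]b__ab   (s2,b)→(s1,_,L)
state=s1 head=-1 tape=__[_]_b__ab   (s1,_)→(s0,b,L)
state=s0 head=-2 tape=_[_]b_b__ab   (s0,_)→(s2,a,R)
state=s2 head=-1 tape=_a[b]_b__ab   (s2,b)→(s1,_,L)
state=s1 head=-2 tape=_[a]__b__ab   (s1,a)→(s2,b,L)
state=s2 head=-3 tape=[_]b__b__ab
The non-blank tape span at halt is b__b__ab.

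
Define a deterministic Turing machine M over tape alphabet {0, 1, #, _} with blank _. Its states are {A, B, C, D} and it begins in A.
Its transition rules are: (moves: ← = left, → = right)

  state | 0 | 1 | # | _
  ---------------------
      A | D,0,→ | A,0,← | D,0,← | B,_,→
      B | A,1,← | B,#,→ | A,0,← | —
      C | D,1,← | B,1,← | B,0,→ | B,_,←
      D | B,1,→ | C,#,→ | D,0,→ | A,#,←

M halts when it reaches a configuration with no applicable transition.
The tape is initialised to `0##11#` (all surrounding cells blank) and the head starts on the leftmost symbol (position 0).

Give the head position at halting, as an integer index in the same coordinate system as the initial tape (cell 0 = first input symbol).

state=A head=0 tape=[0]##11#_   (A,0)→(D,0,→)
state=D head=1 tape=0[#]#11#_   (D,#)→(D,0,→)
state=D head=2 tape=00[#]11#_   (D,#)→(D,0,→)
state=D head=3 tape=000[1]1#_   (D,1)→(C,#,→)
state=C head=4 tape=000#[1]#_   (C,1)→(B,1,←)
state=B head=3 tape=000[#]1#_   (B,#)→(A,0,←)
state=A head=2 tape=00[0]01#_   (A,0)→(D,0,→)
state=D head=3 tape=000[0]1#_   (D,0)→(B,1,→)
state=B head=4 tape=0001[1]#_   (B,1)→(B,#,→)
state=B head=5 tape=0001#[#]_   (B,#)→(A,0,←)
state=A head=4 tape=0001[#]0_   (A,#)→(D,0,←)
state=D head=3 tape=000[1]00_   (D,1)→(C,#,→)
state=C head=4 tape=000#[0]0_   (C,0)→(D,1,←)
state=D head=3 tape=000[#]10_   (D,#)→(D,0,→)
state=D head=4 tape=0000[1]0_   (D,1)→(C,#,→)
state=C head=5 tape=0000#[0]_   (C,0)→(D,1,←)
state=D head=4 tape=0000[#]1_   (D,#)→(D,0,→)
state=D head=5 tape=00000[1]_   (D,1)→(C,#,→)
state=C head=6 tape=00000#[_]   (C,_)→(B,_,←)
state=B head=5 tape=00000[#]_   (B,#)→(A,0,←)
state=A head=4 tape=0000[0]0_   (A,0)→(D,0,→)
state=D head=5 tape=00000[0]_   (D,0)→(B,1,→)
state=B head=6 tape=000001[_]
At halt the head is at cell 6.

6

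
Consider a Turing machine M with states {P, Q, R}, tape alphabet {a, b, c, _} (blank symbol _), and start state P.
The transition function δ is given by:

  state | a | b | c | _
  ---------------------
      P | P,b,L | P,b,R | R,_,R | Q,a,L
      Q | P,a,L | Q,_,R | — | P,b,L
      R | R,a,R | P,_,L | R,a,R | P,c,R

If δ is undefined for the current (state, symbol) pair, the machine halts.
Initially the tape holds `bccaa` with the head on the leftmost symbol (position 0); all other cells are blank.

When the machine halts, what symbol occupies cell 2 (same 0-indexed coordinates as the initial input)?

a

P | [b]ccaa__   read b → write b, move R, go to P
P | b[c]caa__   read c → write _, move R, go to R
R | b_[c]aa__   read c → write a, move R, go to R
R | b_a[a]a__   read a → write a, move R, go to R
R | b_aa[a]__   read a → write a, move R, go to R
R | b_aaa[_]_   read _ → write c, move R, go to P
P | b_aaac[_]   read _ → write a, move L, go to Q
Q | b_aaa[c]a
Cell 2 holds a when M halts.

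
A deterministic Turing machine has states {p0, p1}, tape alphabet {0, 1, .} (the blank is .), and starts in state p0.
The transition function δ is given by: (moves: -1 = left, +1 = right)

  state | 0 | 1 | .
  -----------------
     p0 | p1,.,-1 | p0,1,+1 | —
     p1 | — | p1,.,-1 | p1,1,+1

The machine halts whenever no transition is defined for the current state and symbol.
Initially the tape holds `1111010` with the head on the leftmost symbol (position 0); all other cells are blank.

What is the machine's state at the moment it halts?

p0 | ..[1]111010   read 1 → write 1, move +1, go to p0
p0 | ..1[1]11010   read 1 → write 1, move +1, go to p0
p0 | ..11[1]1010   read 1 → write 1, move +1, go to p0
p0 | ..111[1]010   read 1 → write 1, move +1, go to p0
p0 | ..1111[0]10   read 0 → write ., move -1, go to p1
p1 | ..111[1].10   read 1 → write ., move -1, go to p1
p1 | ..11[1]..10   read 1 → write ., move -1, go to p1
p1 | ..1[1]...10   read 1 → write ., move -1, go to p1
p1 | ..[1]....10   read 1 → write ., move -1, go to p1
p1 | .[.].....10   read . → write 1, move +1, go to p1
p1 | .1[.]....10   read . → write 1, move +1, go to p1
p1 | .11[.]...10   read . → write 1, move +1, go to p1
p1 | .111[.]..10   read . → write 1, move +1, go to p1
p1 | .1111[.].10   read . → write 1, move +1, go to p1
p1 | .11111[.]10   read . → write 1, move +1, go to p1
p1 | .111111[1]0   read 1 → write ., move -1, go to p1
p1 | .11111[1].0   read 1 → write ., move -1, go to p1
p1 | .1111[1]..0   read 1 → write ., move -1, go to p1
p1 | .111[1]...0   read 1 → write ., move -1, go to p1
p1 | .11[1]....0   read 1 → write ., move -1, go to p1
p1 | .1[1].....0   read 1 → write ., move -1, go to p1
p1 | .[1]......0   read 1 → write ., move -1, go to p1
p1 | [.].......0   read . → write 1, move +1, go to p1
p1 | 1[.]......0   read . → write 1, move +1, go to p1
p1 | 11[.].....0   read . → write 1, move +1, go to p1
p1 | 111[.]....0   read . → write 1, move +1, go to p1
p1 | 1111[.]...0   read . → write 1, move +1, go to p1
p1 | 11111[.]..0   read . → write 1, move +1, go to p1
p1 | 111111[.].0   read . → write 1, move +1, go to p1
p1 | 1111111[.]0   read . → write 1, move +1, go to p1
p1 | 11111111[0]
No transition is defined for (p1, 0); M halts in state p1.

p1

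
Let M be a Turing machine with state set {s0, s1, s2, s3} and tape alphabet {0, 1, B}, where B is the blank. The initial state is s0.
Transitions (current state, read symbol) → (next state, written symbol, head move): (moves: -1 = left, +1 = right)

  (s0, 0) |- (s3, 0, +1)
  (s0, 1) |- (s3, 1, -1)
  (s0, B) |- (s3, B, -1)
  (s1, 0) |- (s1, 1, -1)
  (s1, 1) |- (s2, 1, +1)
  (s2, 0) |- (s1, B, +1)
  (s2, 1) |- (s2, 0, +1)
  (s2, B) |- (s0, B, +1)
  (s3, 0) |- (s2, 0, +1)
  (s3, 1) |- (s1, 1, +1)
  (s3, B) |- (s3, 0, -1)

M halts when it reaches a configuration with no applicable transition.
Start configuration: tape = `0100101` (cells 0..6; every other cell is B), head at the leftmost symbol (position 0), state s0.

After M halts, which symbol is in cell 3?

B

s0 | [0]100101BBB   read 0 → write 0, move +1, go to s3
s3 | 0[1]00101BBB   read 1 → write 1, move +1, go to s1
s1 | 01[0]0101BBB   read 0 → write 1, move -1, go to s1
s1 | 0[1]10101BBB   read 1 → write 1, move +1, go to s2
s2 | 01[1]0101BBB   read 1 → write 0, move +1, go to s2
s2 | 010[0]101BBB   read 0 → write B, move +1, go to s1
s1 | 010B[1]01BBB   read 1 → write 1, move +1, go to s2
s2 | 010B1[0]1BBB   read 0 → write B, move +1, go to s1
s1 | 010B1B[1]BBB   read 1 → write 1, move +1, go to s2
s2 | 010B1B1[B]BB   read B → write B, move +1, go to s0
s0 | 010B1B1B[B]B   read B → write B, move -1, go to s3
s3 | 010B1B1[B]BB   read B → write 0, move -1, go to s3
s3 | 010B1B[1]0BB   read 1 → write 1, move +1, go to s1
s1 | 010B1B1[0]BB   read 0 → write 1, move -1, go to s1
s1 | 010B1B[1]1BB   read 1 → write 1, move +1, go to s2
s2 | 010B1B1[1]BB   read 1 → write 0, move +1, go to s2
s2 | 010B1B10[B]B   read B → write B, move +1, go to s0
s0 | 010B1B10B[B]   read B → write B, move -1, go to s3
s3 | 010B1B10[B]B   read B → write 0, move -1, go to s3
s3 | 010B1B1[0]0B   read 0 → write 0, move +1, go to s2
s2 | 010B1B10[0]B   read 0 → write B, move +1, go to s1
s1 | 010B1B10B[B]
Cell 3 holds B when M halts.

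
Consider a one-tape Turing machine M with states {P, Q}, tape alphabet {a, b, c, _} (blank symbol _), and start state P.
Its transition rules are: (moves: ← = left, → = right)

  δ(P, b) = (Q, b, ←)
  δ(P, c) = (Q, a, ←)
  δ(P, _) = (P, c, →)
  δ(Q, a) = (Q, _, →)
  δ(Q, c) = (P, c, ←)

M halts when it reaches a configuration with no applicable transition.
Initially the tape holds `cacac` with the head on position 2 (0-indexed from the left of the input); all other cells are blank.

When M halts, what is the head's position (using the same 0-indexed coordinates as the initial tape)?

state=P head=2 tape=_ca[c]ac   (P,c)→(Q,a,←)
state=Q head=1 tape=_c[a]aac   (Q,a)→(Q,_,→)
state=Q head=2 tape=_c_[a]ac   (Q,a)→(Q,_,→)
state=Q head=3 tape=_c__[a]c   (Q,a)→(Q,_,→)
state=Q head=4 tape=_c___[c]   (Q,c)→(P,c,←)
state=P head=3 tape=_c__[_]c   (P,_)→(P,c,→)
state=P head=4 tape=_c__c[c]   (P,c)→(Q,a,←)
state=Q head=3 tape=_c__[c]a   (Q,c)→(P,c,←)
state=P head=2 tape=_c_[_]ca   (P,_)→(P,c,→)
state=P head=3 tape=_c_c[c]a   (P,c)→(Q,a,←)
state=Q head=2 tape=_c_[c]aa   (Q,c)→(P,c,←)
state=P head=1 tape=_c[_]caa   (P,_)→(P,c,→)
state=P head=2 tape=_cc[c]aa   (P,c)→(Q,a,←)
state=Q head=1 tape=_c[c]aaa   (Q,c)→(P,c,←)
state=P head=0 tape=_[c]caaa   (P,c)→(Q,a,←)
state=Q head=-1 tape=[_]acaaa
At halt the head is at cell -1.

-1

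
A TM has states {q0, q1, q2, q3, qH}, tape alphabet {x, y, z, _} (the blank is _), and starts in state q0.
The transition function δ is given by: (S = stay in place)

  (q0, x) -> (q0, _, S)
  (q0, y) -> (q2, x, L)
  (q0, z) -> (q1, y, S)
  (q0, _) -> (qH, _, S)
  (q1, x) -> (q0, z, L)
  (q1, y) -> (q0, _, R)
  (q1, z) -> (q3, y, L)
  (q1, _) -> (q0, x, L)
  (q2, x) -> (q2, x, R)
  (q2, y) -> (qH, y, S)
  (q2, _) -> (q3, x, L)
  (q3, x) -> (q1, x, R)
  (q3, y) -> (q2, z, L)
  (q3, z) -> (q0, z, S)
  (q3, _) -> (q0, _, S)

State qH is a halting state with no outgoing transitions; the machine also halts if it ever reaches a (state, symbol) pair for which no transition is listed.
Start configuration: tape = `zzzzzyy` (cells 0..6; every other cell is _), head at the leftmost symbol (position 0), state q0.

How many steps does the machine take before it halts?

14

q0 | [z]zzzzyy   read z → write y, move S, go to q1
q1 | [y]zzzzyy   read y → write _, move R, go to q0
q0 | _[z]zzzyy   read z → write y, move S, go to q1
q1 | _[y]zzzyy   read y → write _, move R, go to q0
q0 | __[z]zzyy   read z → write y, move S, go to q1
q1 | __[y]zzyy   read y → write _, move R, go to q0
q0 | ___[z]zyy   read z → write y, move S, go to q1
q1 | ___[y]zyy   read y → write _, move R, go to q0
q0 | ____[z]yy   read z → write y, move S, go to q1
q1 | ____[y]yy   read y → write _, move R, go to q0
q0 | _____[y]y   read y → write x, move L, go to q2
q2 | ____[_]xy   read _ → write x, move L, go to q3
q3 | ___[_]xxy   read _ → write _, move S, go to q0
q0 | ___[_]xxy   read _ → write _, move S, go to qH
qH | ___[_]xxy
M halts after 14 transitions.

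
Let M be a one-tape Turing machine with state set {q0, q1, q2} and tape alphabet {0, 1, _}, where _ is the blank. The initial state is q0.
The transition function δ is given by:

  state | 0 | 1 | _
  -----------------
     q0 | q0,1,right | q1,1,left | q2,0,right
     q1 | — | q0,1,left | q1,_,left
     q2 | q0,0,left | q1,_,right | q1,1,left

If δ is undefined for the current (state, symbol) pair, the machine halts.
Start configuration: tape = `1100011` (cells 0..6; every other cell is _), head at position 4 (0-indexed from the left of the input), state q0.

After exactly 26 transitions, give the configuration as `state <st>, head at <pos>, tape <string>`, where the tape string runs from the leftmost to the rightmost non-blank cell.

state q0, head at 4, tape 00000_11

q0 | _1100[0]11   read 0 → write 1, move right, go to q0
q0 | _11001[1]1   read 1 → write 1, move left, go to q1
q1 | _1100[1]11   read 1 → write 1, move left, go to q0
q0 | _110[0]111   read 0 → write 1, move right, go to q0
q0 | _1101[1]11   read 1 → write 1, move left, go to q1
q1 | _110[1]111   read 1 → write 1, move left, go to q0
q0 | _11[0]1111   read 0 → write 1, move right, go to q0
q0 | _111[1]111   read 1 → write 1, move left, go to q1
q1 | _11[1]1111   read 1 → write 1, move left, go to q0
q0 | _1[1]11111   read 1 → write 1, move left, go to q1
q1 | _[1]111111   read 1 → write 1, move left, go to q0
q0 | [_]1111111   read _ → write 0, move right, go to q2
q2 | 0[1]111111   read 1 → write _, move right, go to q1
q1 | 0_[1]11111   read 1 → write 1, move left, go to q0
q0 | 0[_]111111   read _ → write 0, move right, go to q2
q2 | 00[1]11111   read 1 → write _, move right, go to q1
q1 | 00_[1]1111   read 1 → write 1, move left, go to q0
q0 | 00[_]11111   read _ → write 0, move right, go to q2
q2 | 000[1]1111   read 1 → write _, move right, go to q1
q1 | 000_[1]111   read 1 → write 1, move left, go to q0
q0 | 000[_]1111   read _ → write 0, move right, go to q2
q2 | 0000[1]111   read 1 → write _, move right, go to q1
q1 | 0000_[1]11   read 1 → write 1, move left, go to q0
q0 | 0000[_]111   read _ → write 0, move right, go to q2
q2 | 00000[1]11   read 1 → write _, move right, go to q1
q1 | 00000_[1]1   read 1 → write 1, move left, go to q0
q0 | 00000[_]11
After 26 steps: state q0, head at 4, tape 00000_11.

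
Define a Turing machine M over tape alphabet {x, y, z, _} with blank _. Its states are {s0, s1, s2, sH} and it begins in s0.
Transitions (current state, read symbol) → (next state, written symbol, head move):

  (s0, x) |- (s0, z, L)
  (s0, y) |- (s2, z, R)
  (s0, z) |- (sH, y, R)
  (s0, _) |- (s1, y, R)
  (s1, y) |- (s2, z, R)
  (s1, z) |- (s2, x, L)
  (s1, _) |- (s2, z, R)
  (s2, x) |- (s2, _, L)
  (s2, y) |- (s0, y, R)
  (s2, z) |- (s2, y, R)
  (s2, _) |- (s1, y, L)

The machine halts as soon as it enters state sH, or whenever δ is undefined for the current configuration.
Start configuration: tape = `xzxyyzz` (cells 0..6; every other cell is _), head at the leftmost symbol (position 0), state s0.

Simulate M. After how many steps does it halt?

state=s0 head=0 tape=_[x]zxyyzz   (s0,x)→(s0,z,L)
state=s0 head=-1 tape=[_]zzxyyzz   (s0,_)→(s1,y,R)
state=s1 head=0 tape=y[z]zxyyzz   (s1,z)→(s2,x,L)
state=s2 head=-1 tape=[y]xzxyyzz   (s2,y)→(s0,y,R)
state=s0 head=0 tape=y[x]zxyyzz   (s0,x)→(s0,z,L)
state=s0 head=-1 tape=[y]zzxyyzz   (s0,y)→(s2,z,R)
state=s2 head=0 tape=z[z]zxyyzz   (s2,z)→(s2,y,R)
state=s2 head=1 tape=zy[z]xyyzz   (s2,z)→(s2,y,R)
state=s2 head=2 tape=zyy[x]yyzz   (s2,x)→(s2,_,L)
state=s2 head=1 tape=zy[y]_yyzz   (s2,y)→(s0,y,R)
state=s0 head=2 tape=zyy[_]yyzz   (s0,_)→(s1,y,R)
state=s1 head=3 tape=zyyy[y]yzz   (s1,y)→(s2,z,R)
state=s2 head=4 tape=zyyyz[y]zz   (s2,y)→(s0,y,R)
state=s0 head=5 tape=zyyyzy[z]z   (s0,z)→(sH,y,R)
state=sH head=6 tape=zyyyzyy[z]
M halts after 14 transitions.

14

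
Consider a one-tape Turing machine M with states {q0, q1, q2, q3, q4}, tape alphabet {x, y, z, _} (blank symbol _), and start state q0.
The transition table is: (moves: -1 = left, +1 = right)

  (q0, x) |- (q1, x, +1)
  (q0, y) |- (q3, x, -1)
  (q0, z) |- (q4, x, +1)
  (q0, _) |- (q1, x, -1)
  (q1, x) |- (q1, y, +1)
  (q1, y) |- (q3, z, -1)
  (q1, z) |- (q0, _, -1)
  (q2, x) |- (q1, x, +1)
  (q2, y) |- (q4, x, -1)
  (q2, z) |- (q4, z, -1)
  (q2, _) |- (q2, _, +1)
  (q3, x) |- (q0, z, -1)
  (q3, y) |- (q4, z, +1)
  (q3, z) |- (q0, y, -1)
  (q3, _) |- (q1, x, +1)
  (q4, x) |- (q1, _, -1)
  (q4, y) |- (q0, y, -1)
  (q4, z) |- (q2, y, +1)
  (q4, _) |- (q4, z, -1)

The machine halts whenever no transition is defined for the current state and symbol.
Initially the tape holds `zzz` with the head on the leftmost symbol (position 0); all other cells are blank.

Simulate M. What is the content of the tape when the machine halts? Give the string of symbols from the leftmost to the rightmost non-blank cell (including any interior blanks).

xzzz

q0 | __[z]zz   read z → write x, move +1, go to q4
q4 | __x[z]z   read z → write y, move +1, go to q2
q2 | __xy[z]   read z → write z, move -1, go to q4
q4 | __x[y]z   read y → write y, move -1, go to q0
q0 | __[x]yz   read x → write x, move +1, go to q1
q1 | __x[y]z   read y → write z, move -1, go to q3
q3 | __[x]zz   read x → write z, move -1, go to q0
q0 | _[_]zzz   read _ → write x, move -1, go to q1
q1 | [_]xzzz
The non-blank tape span at halt is xzzz.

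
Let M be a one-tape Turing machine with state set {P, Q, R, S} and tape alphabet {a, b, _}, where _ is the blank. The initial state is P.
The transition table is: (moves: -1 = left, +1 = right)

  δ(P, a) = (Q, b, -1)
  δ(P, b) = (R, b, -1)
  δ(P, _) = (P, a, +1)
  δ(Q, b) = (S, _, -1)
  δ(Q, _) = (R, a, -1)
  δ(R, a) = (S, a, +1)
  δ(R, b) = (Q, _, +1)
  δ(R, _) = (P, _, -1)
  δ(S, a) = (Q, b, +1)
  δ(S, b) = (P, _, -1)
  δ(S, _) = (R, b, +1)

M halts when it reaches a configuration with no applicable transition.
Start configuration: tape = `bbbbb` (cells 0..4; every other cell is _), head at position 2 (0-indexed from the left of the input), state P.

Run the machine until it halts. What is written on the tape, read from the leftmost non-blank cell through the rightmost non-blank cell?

state=P head=2 tape=__bb[b]bb   (P,b)→(R,b,-1)
state=R head=1 tape=__b[b]bbb   (R,b)→(Q,_,+1)
state=Q head=2 tape=__b_[b]bb   (Q,b)→(S,_,-1)
state=S head=1 tape=__b[_]_bb   (S,_)→(R,b,+1)
state=R head=2 tape=__bb[_]bb   (R,_)→(P,_,-1)
state=P head=1 tape=__b[b]_bb   (P,b)→(R,b,-1)
state=R head=0 tape=__[b]b_bb   (R,b)→(Q,_,+1)
state=Q head=1 tape=___[b]_bb   (Q,b)→(S,_,-1)
state=S head=0 tape=__[_]__bb   (S,_)→(R,b,+1)
state=R head=1 tape=__b[_]_bb   (R,_)→(P,_,-1)
state=P head=0 tape=__[b]__bb   (P,b)→(R,b,-1)
state=R head=-1 tape=_[_]b__bb   (R,_)→(P,_,-1)
state=P head=-2 tape=[_]_b__bb   (P,_)→(P,a,+1)
state=P head=-1 tape=a[_]b__bb   (P,_)→(P,a,+1)
state=P head=0 tape=aa[b]__bb   (P,b)→(R,b,-1)
state=R head=-1 tape=a[a]b__bb   (R,a)→(S,a,+1)
state=S head=0 tape=aa[b]__bb   (S,b)→(P,_,-1)
state=P head=-1 tape=a[a]___bb   (P,a)→(Q,b,-1)
state=Q head=-2 tape=[a]b___bb
The non-blank tape span at halt is ab___bb.

ab___bb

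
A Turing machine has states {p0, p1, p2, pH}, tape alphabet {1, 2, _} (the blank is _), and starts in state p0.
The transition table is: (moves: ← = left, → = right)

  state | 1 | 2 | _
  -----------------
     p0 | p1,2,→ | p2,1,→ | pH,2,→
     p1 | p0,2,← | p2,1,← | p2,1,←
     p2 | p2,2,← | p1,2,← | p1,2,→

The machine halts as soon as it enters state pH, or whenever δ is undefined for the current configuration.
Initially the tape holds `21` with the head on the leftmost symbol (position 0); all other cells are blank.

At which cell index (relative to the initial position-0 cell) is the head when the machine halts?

state=p0 head=0 tape=____[2]1   (p0,2)→(p2,1,→)
state=p2 head=1 tape=____1[1]   (p2,1)→(p2,2,←)
state=p2 head=0 tape=____[1]2   (p2,1)→(p2,2,←)
state=p2 head=-1 tape=___[_]22   (p2,_)→(p1,2,→)
state=p1 head=0 tape=___2[2]2   (p1,2)→(p2,1,←)
state=p2 head=-1 tape=___[2]12   (p2,2)→(p1,2,←)
state=p1 head=-2 tape=__[_]212   (p1,_)→(p2,1,←)
state=p2 head=-3 tape=_[_]1212   (p2,_)→(p1,2,→)
state=p1 head=-2 tape=_2[1]212   (p1,1)→(p0,2,←)
state=p0 head=-3 tape=_[2]2212   (p0,2)→(p2,1,→)
state=p2 head=-2 tape=_1[2]212   (p2,2)→(p1,2,←)
state=p1 head=-3 tape=_[1]2212   (p1,1)→(p0,2,←)
state=p0 head=-4 tape=[_]22212   (p0,_)→(pH,2,→)
state=pH head=-3 tape=2[2]2212
At halt the head is at cell -3.

-3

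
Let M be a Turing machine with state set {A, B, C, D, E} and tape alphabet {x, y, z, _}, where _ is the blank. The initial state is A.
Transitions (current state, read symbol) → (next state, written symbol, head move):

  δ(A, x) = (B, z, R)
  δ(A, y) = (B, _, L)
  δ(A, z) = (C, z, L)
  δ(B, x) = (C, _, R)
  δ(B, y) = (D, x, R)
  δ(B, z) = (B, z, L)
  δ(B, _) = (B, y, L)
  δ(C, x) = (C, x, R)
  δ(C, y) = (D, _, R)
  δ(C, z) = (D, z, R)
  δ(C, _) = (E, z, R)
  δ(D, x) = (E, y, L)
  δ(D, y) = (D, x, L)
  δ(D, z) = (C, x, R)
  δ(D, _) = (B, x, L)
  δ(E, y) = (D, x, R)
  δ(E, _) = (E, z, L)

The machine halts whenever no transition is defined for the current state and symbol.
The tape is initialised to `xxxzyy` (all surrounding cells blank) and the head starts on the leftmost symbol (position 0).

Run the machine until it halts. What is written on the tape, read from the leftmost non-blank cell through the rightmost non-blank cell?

z_xxzzy

state=A head=0 tape=[x]xxzyy_   (A,x)→(B,z,R)
state=B head=1 tape=z[x]xzyy_   (B,x)→(C,_,R)
state=C head=2 tape=z_[x]zyy_   (C,x)→(C,x,R)
state=C head=3 tape=z_x[z]yy_   (C,z)→(D,z,R)
state=D head=4 tape=z_xz[y]y_   (D,y)→(D,x,L)
state=D head=3 tape=z_x[z]xy_   (D,z)→(C,x,R)
state=C head=4 tape=z_xx[x]y_   (C,x)→(C,x,R)
state=C head=5 tape=z_xxx[y]_   (C,y)→(D,_,R)
state=D head=6 tape=z_xxx_[_]   (D,_)→(B,x,L)
state=B head=5 tape=z_xxx[_]x   (B,_)→(B,y,L)
state=B head=4 tape=z_xx[x]yx   (B,x)→(C,_,R)
state=C head=5 tape=z_xx_[y]x   (C,y)→(D,_,R)
state=D head=6 tape=z_xx__[x]   (D,x)→(E,y,L)
state=E head=5 tape=z_xx_[_]y   (E,_)→(E,z,L)
state=E head=4 tape=z_xx[_]zy   (E,_)→(E,z,L)
state=E head=3 tape=z_x[x]zzy
The non-blank tape span at halt is z_xxzzy.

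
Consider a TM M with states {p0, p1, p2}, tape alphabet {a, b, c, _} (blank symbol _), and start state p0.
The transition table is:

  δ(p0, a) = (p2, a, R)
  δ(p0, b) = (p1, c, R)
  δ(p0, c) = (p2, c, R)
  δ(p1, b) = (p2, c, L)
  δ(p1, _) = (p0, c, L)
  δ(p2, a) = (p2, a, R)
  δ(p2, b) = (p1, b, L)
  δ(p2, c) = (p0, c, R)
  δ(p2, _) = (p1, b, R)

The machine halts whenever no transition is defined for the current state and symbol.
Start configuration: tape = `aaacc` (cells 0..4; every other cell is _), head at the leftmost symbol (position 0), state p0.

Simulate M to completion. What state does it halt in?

p1

state=p0 head=0 tape=[a]aacc__   (p0,a)→(p2,a,R)
state=p2 head=1 tape=a[a]acc__   (p2,a)→(p2,a,R)
state=p2 head=2 tape=aa[a]cc__   (p2,a)→(p2,a,R)
state=p2 head=3 tape=aaa[c]c__   (p2,c)→(p0,c,R)
state=p0 head=4 tape=aaac[c]__   (p0,c)→(p2,c,R)
state=p2 head=5 tape=aaacc[_]_   (p2,_)→(p1,b,R)
state=p1 head=6 tape=aaaccb[_]   (p1,_)→(p0,c,L)
state=p0 head=5 tape=aaacc[b]c   (p0,b)→(p1,c,R)
state=p1 head=6 tape=aaaccc[c]
No transition is defined for (p1, c); M halts in state p1.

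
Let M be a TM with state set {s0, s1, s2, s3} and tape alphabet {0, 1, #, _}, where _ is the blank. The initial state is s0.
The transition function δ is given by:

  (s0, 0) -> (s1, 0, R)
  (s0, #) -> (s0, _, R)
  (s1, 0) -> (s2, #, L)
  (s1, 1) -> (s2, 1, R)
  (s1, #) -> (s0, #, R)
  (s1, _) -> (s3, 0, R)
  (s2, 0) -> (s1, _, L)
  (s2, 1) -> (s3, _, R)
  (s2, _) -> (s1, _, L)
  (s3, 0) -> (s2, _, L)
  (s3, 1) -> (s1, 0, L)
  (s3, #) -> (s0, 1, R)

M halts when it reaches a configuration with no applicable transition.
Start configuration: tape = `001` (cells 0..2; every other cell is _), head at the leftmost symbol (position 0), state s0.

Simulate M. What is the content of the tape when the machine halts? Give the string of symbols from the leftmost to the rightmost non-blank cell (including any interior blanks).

0_#1

s0 | _[0]01   read 0 → write 0, move R, go to s1
s1 | _0[0]1   read 0 → write #, move L, go to s2
s2 | _[0]#1   read 0 → write _, move L, go to s1
s1 | [_]_#1   read _ → write 0, move R, go to s3
s3 | 0[_]#1
The non-blank tape span at halt is 0_#1.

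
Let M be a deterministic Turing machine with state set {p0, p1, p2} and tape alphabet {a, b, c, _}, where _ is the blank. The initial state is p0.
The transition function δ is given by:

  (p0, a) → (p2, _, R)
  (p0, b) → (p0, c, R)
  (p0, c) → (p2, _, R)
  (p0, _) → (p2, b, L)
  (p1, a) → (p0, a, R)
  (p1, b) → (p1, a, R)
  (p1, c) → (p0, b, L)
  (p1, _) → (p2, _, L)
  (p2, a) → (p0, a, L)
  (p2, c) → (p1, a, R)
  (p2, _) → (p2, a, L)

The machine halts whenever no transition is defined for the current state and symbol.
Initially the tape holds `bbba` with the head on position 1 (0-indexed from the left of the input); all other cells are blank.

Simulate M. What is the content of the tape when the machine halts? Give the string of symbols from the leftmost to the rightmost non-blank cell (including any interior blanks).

p0 | b[b]ba__   read b → write c, move R, go to p0
p0 | bc[b]a__   read b → write c, move R, go to p0
p0 | bcc[a]__   read a → write _, move R, go to p2
p2 | bcc_[_]_   read _ → write a, move L, go to p2
p2 | bcc[_]a_   read _ → write a, move L, go to p2
p2 | bc[c]aa_   read c → write a, move R, go to p1
p1 | bca[a]a_   read a → write a, move R, go to p0
p0 | bcaa[a]_   read a → write _, move R, go to p2
p2 | bcaa_[_]   read _ → write a, move L, go to p2
p2 | bcaa[_]a   read _ → write a, move L, go to p2
p2 | bca[a]aa   read a → write a, move L, go to p0
p0 | bc[a]aaa   read a → write _, move R, go to p2
p2 | bc_[a]aa   read a → write a, move L, go to p0
p0 | bc[_]aaa   read _ → write b, move L, go to p2
p2 | b[c]baaa   read c → write a, move R, go to p1
p1 | ba[b]aaa   read b → write a, move R, go to p1
p1 | baa[a]aa   read a → write a, move R, go to p0
p0 | baaa[a]a   read a → write _, move R, go to p2
p2 | baaa_[a]   read a → write a, move L, go to p0
p0 | baaa[_]a   read _ → write b, move L, go to p2
p2 | baa[a]ba   read a → write a, move L, go to p0
p0 | ba[a]aba   read a → write _, move R, go to p2
p2 | ba_[a]ba   read a → write a, move L, go to p0
p0 | ba[_]aba   read _ → write b, move L, go to p2
p2 | b[a]baba   read a → write a, move L, go to p0
p0 | [b]ababa   read b → write c, move R, go to p0
p0 | c[a]baba   read a → write _, move R, go to p2
p2 | c_[b]aba
The non-blank tape span at halt is c_baba.

c_baba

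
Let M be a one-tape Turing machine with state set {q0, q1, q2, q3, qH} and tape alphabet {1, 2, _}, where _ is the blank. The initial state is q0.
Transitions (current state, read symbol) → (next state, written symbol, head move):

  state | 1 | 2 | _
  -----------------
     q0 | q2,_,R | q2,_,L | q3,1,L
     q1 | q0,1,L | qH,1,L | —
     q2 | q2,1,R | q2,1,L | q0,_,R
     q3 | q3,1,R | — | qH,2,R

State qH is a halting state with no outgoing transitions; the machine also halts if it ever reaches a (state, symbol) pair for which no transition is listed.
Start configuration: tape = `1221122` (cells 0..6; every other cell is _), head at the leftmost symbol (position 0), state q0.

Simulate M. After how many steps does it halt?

q0 | [1]221122__   read 1 → write _, move R, go to q2
q2 | _[2]21122__   read 2 → write 1, move L, go to q2
q2 | [_]121122__   read _ → write _, move R, go to q0
q0 | _[1]21122__   read 1 → write _, move R, go to q2
q2 | __[2]1122__   read 2 → write 1, move L, go to q2
q2 | _[_]11122__   read _ → write _, move R, go to q0
q0 | __[1]1122__   read 1 → write _, move R, go to q2
q2 | ___[1]122__   read 1 → write 1, move R, go to q2
q2 | ___1[1]22__   read 1 → write 1, move R, go to q2
q2 | ___11[2]2__   read 2 → write 1, move L, go to q2
q2 | ___1[1]12__   read 1 → write 1, move R, go to q2
q2 | ___11[1]2__   read 1 → write 1, move R, go to q2
q2 | ___111[2]__   read 2 → write 1, move L, go to q2
q2 | ___11[1]1__   read 1 → write 1, move R, go to q2
q2 | ___111[1]__   read 1 → write 1, move R, go to q2
q2 | ___1111[_]_   read _ → write _, move R, go to q0
q0 | ___1111_[_]   read _ → write 1, move L, go to q3
q3 | ___1111[_]1   read _ → write 2, move R, go to qH
qH | ___11112[1]
M halts after 18 transitions.

18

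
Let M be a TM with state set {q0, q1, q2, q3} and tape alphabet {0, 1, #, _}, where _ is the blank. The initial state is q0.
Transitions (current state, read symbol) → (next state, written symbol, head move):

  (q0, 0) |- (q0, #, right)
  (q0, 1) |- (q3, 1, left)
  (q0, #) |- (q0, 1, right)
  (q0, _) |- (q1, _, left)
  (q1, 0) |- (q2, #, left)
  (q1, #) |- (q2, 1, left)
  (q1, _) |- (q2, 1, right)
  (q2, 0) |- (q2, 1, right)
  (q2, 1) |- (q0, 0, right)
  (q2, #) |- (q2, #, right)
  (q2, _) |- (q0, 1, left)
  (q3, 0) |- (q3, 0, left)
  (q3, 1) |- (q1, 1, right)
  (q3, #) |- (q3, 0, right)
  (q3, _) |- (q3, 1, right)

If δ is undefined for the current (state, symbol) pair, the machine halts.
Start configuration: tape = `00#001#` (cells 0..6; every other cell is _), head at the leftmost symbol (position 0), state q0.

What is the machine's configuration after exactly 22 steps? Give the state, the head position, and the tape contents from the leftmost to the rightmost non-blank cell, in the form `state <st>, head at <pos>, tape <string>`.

state q0, head at 6, tape ##01##1

state=q0 head=0 tape=[0]0#001#   (q0,0)→(q0,#,right)
state=q0 head=1 tape=#[0]#001#   (q0,0)→(q0,#,right)
state=q0 head=2 tape=##[#]001#   (q0,#)→(q0,1,right)
state=q0 head=3 tape=##1[0]01#   (q0,0)→(q0,#,right)
state=q0 head=4 tape=##1#[0]1#   (q0,0)→(q0,#,right)
state=q0 head=5 tape=##1##[1]#   (q0,1)→(q3,1,left)
state=q3 head=4 tape=##1#[#]1#   (q3,#)→(q3,0,right)
state=q3 head=5 tape=##1#0[1]#   (q3,1)→(q1,1,right)
state=q1 head=6 tape=##1#01[#]   (q1,#)→(q2,1,left)
state=q2 head=5 tape=##1#0[1]1   (q2,1)→(q0,0,right)
state=q0 head=6 tape=##1#00[1]   (q0,1)→(q3,1,left)
state=q3 head=5 tape=##1#0[0]1   (q3,0)→(q3,0,left)
state=q3 head=4 tape=##1#[0]01   (q3,0)→(q3,0,left)
state=q3 head=3 tape=##1[#]001   (q3,#)→(q3,0,right)
state=q3 head=4 tape=##10[0]01   (q3,0)→(q3,0,left)
state=q3 head=3 tape=##1[0]001   (q3,0)→(q3,0,left)
state=q3 head=2 tape=##[1]0001   (q3,1)→(q1,1,right)
state=q1 head=3 tape=##1[0]001   (q1,0)→(q2,#,left)
state=q2 head=2 tape=##[1]#001   (q2,1)→(q0,0,right)
state=q0 head=3 tape=##0[#]001   (q0,#)→(q0,1,right)
state=q0 head=4 tape=##01[0]01   (q0,0)→(q0,#,right)
state=q0 head=5 tape=##01#[0]1   (q0,0)→(q0,#,right)
state=q0 head=6 tape=##01##[1]
After 22 steps: state q0, head at 6, tape ##01##1.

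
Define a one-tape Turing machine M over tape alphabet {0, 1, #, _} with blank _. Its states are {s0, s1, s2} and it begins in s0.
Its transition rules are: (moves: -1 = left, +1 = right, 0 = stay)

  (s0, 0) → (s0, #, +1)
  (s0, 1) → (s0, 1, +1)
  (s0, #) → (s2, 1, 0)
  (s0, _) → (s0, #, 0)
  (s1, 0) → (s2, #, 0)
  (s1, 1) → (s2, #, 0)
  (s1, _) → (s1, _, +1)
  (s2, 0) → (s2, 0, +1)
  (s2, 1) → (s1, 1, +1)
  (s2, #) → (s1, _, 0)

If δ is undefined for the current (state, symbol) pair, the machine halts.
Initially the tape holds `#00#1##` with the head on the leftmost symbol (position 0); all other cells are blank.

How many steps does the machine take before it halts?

8

s0 | [#]00#1##   read # → write 1, move 0, go to s2
s2 | [1]00#1##   read 1 → write 1, move +1, go to s1
s1 | 1[0]0#1##   read 0 → write #, move 0, go to s2
s2 | 1[#]0#1##   read # → write _, move 0, go to s1
s1 | 1[_]0#1##   read _ → write _, move +1, go to s1
s1 | 1_[0]#1##   read 0 → write #, move 0, go to s2
s2 | 1_[#]#1##   read # → write _, move 0, go to s1
s1 | 1_[_]#1##   read _ → write _, move +1, go to s1
s1 | 1__[#]1##
M halts after 8 transitions.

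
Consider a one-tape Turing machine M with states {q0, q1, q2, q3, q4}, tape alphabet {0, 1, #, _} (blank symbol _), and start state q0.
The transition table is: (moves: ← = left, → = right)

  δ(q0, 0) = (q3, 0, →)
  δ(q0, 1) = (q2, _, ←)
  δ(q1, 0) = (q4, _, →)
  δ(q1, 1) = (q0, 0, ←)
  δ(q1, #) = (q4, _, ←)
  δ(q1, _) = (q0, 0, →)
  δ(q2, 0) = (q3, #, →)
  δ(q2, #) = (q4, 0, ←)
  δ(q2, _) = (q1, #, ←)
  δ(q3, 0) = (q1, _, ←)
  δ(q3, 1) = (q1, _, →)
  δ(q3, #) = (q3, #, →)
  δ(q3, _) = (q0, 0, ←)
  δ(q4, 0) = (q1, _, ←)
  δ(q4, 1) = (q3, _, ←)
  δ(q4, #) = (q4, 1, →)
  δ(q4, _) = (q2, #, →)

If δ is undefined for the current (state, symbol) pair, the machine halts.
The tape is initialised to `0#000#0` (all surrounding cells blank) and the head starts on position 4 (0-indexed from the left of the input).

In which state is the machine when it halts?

q0 | _0#00[0]#0   read 0 → write 0, move →, go to q3
q3 | _0#000[#]0   read # → write #, move →, go to q3
q3 | _0#000#[0]   read 0 → write _, move ←, go to q1
q1 | _0#000[#]_   read # → write _, move ←, go to q4
q4 | _0#00[0]__   read 0 → write _, move ←, go to q1
q1 | _0#0[0]___   read 0 → write _, move →, go to q4
q4 | _0#0_[_]__   read _ → write #, move →, go to q2
q2 | _0#0_#[_]_   read _ → write #, move ←, go to q1
q1 | _0#0_[#]#_   read # → write _, move ←, go to q4
q4 | _0#0[_]_#_   read _ → write #, move →, go to q2
q2 | _0#0#[_]#_   read _ → write #, move ←, go to q1
q1 | _0#0[#]##_   read # → write _, move ←, go to q4
q4 | _0#[0]_##_   read 0 → write _, move ←, go to q1
q1 | _0[#]__##_   read # → write _, move ←, go to q4
q4 | _[0]___##_   read 0 → write _, move ←, go to q1
q1 | [_]____##_   read _ → write 0, move →, go to q0
q0 | 0[_]___##_
No transition is defined for (q0, _); M halts in state q0.

q0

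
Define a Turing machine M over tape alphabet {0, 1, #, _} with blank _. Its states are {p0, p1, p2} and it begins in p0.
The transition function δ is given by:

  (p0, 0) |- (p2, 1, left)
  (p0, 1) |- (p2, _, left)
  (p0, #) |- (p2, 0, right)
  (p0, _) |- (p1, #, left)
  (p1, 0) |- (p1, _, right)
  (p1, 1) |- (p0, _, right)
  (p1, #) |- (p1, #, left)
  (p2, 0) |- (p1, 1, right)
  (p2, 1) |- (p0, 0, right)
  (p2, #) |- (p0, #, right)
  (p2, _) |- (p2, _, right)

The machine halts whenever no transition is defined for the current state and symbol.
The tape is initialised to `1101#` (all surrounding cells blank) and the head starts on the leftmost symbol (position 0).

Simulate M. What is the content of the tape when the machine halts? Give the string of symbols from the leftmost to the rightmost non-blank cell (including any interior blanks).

p0 | _[1]101#_   read 1 → write _, move left, go to p2
p2 | [_]_101#_   read _ → write _, move right, go to p2
p2 | _[_]101#_   read _ → write _, move right, go to p2
p2 | __[1]01#_   read 1 → write 0, move right, go to p0
p0 | __0[0]1#_   read 0 → write 1, move left, go to p2
p2 | __[0]11#_   read 0 → write 1, move right, go to p1
p1 | __1[1]1#_   read 1 → write _, move right, go to p0
p0 | __1_[1]#_   read 1 → write _, move left, go to p2
p2 | __1[_]_#_   read _ → write _, move right, go to p2
p2 | __1_[_]#_   read _ → write _, move right, go to p2
p2 | __1__[#]_   read # → write #, move right, go to p0
p0 | __1__#[_]   read _ → write #, move left, go to p1
p1 | __1__[#]#   read # → write #, move left, go to p1
p1 | __1_[_]##
The non-blank tape span at halt is 1__##.

1__##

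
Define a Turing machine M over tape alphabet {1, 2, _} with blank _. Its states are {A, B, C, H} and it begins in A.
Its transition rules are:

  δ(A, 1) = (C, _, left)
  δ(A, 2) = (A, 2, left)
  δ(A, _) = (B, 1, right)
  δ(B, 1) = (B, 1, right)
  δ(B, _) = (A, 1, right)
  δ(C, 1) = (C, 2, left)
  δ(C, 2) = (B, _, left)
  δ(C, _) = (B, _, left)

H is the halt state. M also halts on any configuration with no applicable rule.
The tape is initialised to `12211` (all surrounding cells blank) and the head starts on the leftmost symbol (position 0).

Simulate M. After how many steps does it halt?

state=A head=0 tape=____[1]2211   (A,1)→(C,_,left)
state=C head=-1 tape=___[_]_2211   (C,_)→(B,_,left)
state=B head=-2 tape=__[_]__2211   (B,_)→(A,1,right)
state=A head=-1 tape=__1[_]_2211   (A,_)→(B,1,right)
state=B head=0 tape=__11[_]2211   (B,_)→(A,1,right)
state=A head=1 tape=__111[2]211   (A,2)→(A,2,left)
state=A head=0 tape=__11[1]2211   (A,1)→(C,_,left)
state=C head=-1 tape=__1[1]_2211   (C,1)→(C,2,left)
state=C head=-2 tape=__[1]2_2211   (C,1)→(C,2,left)
state=C head=-3 tape=_[_]22_2211   (C,_)→(B,_,left)
state=B head=-4 tape=[_]_22_2211   (B,_)→(A,1,right)
state=A head=-3 tape=1[_]22_2211   (A,_)→(B,1,right)
state=B head=-2 tape=11[2]2_2211
M halts after 12 transitions.

12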